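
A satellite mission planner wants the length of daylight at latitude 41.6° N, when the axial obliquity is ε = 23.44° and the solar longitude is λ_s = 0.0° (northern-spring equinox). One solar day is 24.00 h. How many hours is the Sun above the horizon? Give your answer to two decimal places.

Solar declination: sin δ = sin ε · sin λ_s = sin 23.44° × sin 0.0° = 0.00000, so δ = +0.000°.
cos H₀ = −tan φ · tan δ = −tan(+41.6°) × tan(+0.000°) = -0.0000, so H₀ = 1.5708 rad = 90.00°.
Daylight = 2H₀/(2π) × 24.00 h = (1.5708/π) × 24.00 = 12.00 h.

12.00 h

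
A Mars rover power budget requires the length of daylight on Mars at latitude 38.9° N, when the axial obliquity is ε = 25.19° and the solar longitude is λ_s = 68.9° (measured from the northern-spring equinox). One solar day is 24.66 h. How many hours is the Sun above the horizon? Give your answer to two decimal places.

Solar declination: sin δ = sin ε · sin λ_s = sin 25.19° × sin 68.9° = 0.39708, so δ = +23.396°.
cos H₀ = −tan φ · tan δ = −tan(+38.9°) × tan(+23.396°) = -0.3491, so H₀ = 1.9274 rad = 110.43°.
Daylight = 2H₀/(2π) × 24.66 h = (1.9274/π) × 24.66 = 15.13 h.

15.13 h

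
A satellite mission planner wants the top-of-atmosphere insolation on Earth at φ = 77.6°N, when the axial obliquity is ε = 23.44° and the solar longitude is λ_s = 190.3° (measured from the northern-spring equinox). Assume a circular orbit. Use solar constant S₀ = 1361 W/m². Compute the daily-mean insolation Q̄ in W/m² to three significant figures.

Q̄ ≈ 50.4 W/m²

Solar declination: sin δ = sin ε · sin λ_s = sin 23.44° × sin 190.3° = -0.07113, so δ = -4.079°.
cos H₀ = −tan(+77.6°) tan(-4.079°) = 0.3243, H₀ = 1.2405 rad.
Bracket: H₀ sin φ sin δ + cos φ cos δ sin H₀ = 1.2405×0.97667×-0.07113 + 0.21474×0.99747×0.94595 = -0.086178 + 0.202619 = 0.116441.
Q̄ = (S₀/π) × [bracket] = (1361/π) × 0.116441 = 50.44 W/m².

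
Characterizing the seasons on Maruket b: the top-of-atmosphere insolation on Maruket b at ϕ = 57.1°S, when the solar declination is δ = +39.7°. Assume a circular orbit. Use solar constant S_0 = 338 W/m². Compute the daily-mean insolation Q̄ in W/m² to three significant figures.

Q̄ ≈ 0.00 W/m²

cos h₀ = −tan(-57.1°) tan(+39.700°) = 1.2833 ≥ 1 ⇒ polar night, h₀ = 0 and Q̄ = 0.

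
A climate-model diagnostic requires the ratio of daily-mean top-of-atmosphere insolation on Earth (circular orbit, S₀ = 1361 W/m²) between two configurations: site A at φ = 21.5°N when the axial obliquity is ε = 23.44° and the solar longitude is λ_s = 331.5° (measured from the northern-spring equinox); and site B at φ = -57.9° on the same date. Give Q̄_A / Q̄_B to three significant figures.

— Configuration A (φ=+21.5°):
Solar declination: sin δ = sin ε · sin λ_s = sin 23.44° × sin 331.5° = -0.18981, so δ = -10.942°.
cos H₀ = −tan(+21.5°) tan(-10.942°) = 0.0762, H₀ = 1.4946 rad.
Bracket: H₀ sin φ sin δ + cos φ cos δ sin H₀ = 1.4946×0.36650×-0.18981 + 0.93042×0.98182×0.99710 = -0.103972 + 0.910856 = 0.806884.
Q̄ = (S₀/π) × [bracket] = (1361/π) × 0.806884 = 349.56 W/m².
— Configuration B (φ=-57.9°):
cos H₀ = −tan(-57.9°) tan(-10.942°) = -0.3082, H₀ = 1.8841 rad.
Bracket: H₀ sin φ sin δ + cos φ cos δ sin H₀ = 1.8841×-0.84712×-0.18981 + 0.53140×0.98182×0.95133 = 0.302948 + 0.496346 = 0.799294.
Q̄ = (S₀/π) × [bracket] = (1361/π) × 0.799294 = 346.27 W/m².
Ratio Q̄_A / Q̄_B = 349.56 / 346.27 = 1.010.

Q̄_A / Q̄_B ≈ 1.01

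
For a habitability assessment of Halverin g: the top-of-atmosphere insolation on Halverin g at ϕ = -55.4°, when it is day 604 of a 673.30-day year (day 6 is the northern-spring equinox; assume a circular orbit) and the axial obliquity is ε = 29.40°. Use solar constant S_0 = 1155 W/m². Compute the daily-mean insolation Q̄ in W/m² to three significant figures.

Solar longitude: L_s = 360° × (604 − 6)/673.30 = 319.739°.
sin δ = sin 29.40° × sin 319.739° = -0.31726, so δ = -18.497°.
cos h₀ = −tan(-55.4°) tan(-18.497°) = -0.4849, h₀ = 2.0771 rad.
Bracket: h₀ sin ϕ sin δ + cos ϕ cos δ sin h₀ = 2.0771×-0.82314×-0.31726 + 0.56784×0.94834×0.87454 = 0.542433 + 0.470944 = 1.013377.
Q̄ = (S_0/π) × [bracket] = (1155/π) × 1.013377 = 372.6 W/m².

Q̄ ≈ 373 W/m²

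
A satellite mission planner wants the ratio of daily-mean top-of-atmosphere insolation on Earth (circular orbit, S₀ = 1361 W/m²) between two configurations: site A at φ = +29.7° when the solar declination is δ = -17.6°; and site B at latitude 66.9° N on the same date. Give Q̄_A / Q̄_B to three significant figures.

Q̄_A / Q̄_B ≈ 13.1

— Configuration A (φ=+29.7°):
cos H₀ = −tan(+29.7°) tan(-17.600°) = 0.1809, H₀ = 1.3889 rad.
Bracket: H₀ sin φ sin δ + cos φ cos δ sin H₀ = 1.3889×0.49546×-0.30237 + 0.86863×0.95319×0.98349 = -0.208074 + 0.814300 = 0.606226.
Q̄ = (S₀/π) × [bracket] = (1361/π) × 0.606226 = 262.63 W/m².
— Configuration B (φ=+66.9°):
cos H₀ = −tan(+66.9°) tan(-17.600°) = 0.7437, H₀ = 0.7322 rad.
Bracket: H₀ sin φ sin δ + cos φ cos δ sin H₀ = 0.7322×0.91982×-0.30237 + 0.39234×0.95319×0.66850 = -0.203644 + 0.250002 = 0.046358.
Q̄ = (S₀/π) × [bracket] = (1361/π) × 0.046358 = 20.083 W/m².
Ratio Q̄_A / Q̄_B = 262.63 / 20.083 = 13.08.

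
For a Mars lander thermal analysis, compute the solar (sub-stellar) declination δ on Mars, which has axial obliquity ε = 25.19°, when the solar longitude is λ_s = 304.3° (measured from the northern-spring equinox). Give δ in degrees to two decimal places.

δ = -20.59°

sin δ = sin ε · sin λ_s = sin 25.19° × sin 304.3° = -0.351605.
δ = arcsin(-0.351605) = -20.59°.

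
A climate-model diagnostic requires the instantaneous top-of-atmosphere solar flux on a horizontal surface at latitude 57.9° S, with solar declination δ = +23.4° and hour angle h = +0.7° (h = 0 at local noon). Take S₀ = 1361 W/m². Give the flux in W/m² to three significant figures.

206 W/m²

cos θ_z = sin φ sin δ + cos φ cos δ cos h = -0.336433 + 0.487657 = 0.151224.
Flux = S₀ · cos θ_z = 1361 × 0.151224 = 205.8 W/m².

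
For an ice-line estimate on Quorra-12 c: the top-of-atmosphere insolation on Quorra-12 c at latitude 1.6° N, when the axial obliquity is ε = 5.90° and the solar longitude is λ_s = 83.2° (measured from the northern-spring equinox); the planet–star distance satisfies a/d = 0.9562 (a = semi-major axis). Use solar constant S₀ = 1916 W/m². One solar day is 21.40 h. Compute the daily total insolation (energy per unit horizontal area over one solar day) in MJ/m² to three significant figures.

Solar declination: sin δ = sin ε · sin λ_s = sin 5.90° × sin 83.2° = 0.10207, so δ = +5.858°.
cos H₀ = −tan(+1.6°) tan(+5.858°) = -0.0029, H₀ = 1.5737 rad.
Bracket: H₀ sin φ sin δ + cos φ cos δ sin H₀ = 1.5737×0.02792×0.10207 + 0.99961×0.99478×1.00000 = 0.004485 + 0.994392 = 0.998877.
Inverse-square distance factor (a/d)² = 0.9562² = 0.914318.
Q̄ = (S₀/π) × 0.914318 × [bracket] = (1916/π) × 0.914318 × 0.998877 = 557.00 W/m².
Daily total = Q̄ × 21.40 h × 3600 s/h = 557.00 × 21.40 × 3600 / 10⁶ = 42.91 MJ/m².

42.9 MJ/m²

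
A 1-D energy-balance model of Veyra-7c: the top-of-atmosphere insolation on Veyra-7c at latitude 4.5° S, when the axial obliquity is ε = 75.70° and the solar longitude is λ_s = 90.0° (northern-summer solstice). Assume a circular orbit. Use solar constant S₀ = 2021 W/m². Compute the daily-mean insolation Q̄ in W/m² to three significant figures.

Q̄ ≈ 89.2 W/m²

Solar declination: sin δ = sin ε · sin λ_s = sin 75.70° × sin 90.0° = 0.96902, so δ = +75.700°.
cos H₀ = −tan(-4.5°) tan(+75.700°) = 0.3088, H₀ = 1.2569 rad.
Bracket: H₀ sin φ sin δ + cos φ cos δ sin H₀ = 1.2569×-0.07846×0.96902 + 0.99692×0.24700×0.95114 = -0.095561 + 0.234208 = 0.138647.
Q̄ = (S₀/π) × [bracket] = (2021/π) × 0.138647 = 89.19 W/m².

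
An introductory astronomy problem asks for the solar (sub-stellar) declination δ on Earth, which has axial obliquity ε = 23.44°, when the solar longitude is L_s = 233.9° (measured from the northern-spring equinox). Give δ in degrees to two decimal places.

δ = -18.75°

sin δ = sin ε · sin L_s = sin 23.44° × sin 233.9° = -0.321409.
δ = arcsin(-0.321409) = -18.75°.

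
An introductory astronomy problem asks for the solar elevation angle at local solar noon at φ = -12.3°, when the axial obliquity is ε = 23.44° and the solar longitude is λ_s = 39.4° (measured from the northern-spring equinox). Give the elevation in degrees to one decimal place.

63.1°

Solar declination: sin δ = sin ε · sin λ_s = sin 23.44° × sin 39.4° = 0.25249, so δ = +14.625°.
At local noon the hour angle is zero, so the zenith angle equals |φ − δ| = |-12.3° − (+14.625°)| = 26.925°.
Elevation = 90° − 26.925° = 63.1°.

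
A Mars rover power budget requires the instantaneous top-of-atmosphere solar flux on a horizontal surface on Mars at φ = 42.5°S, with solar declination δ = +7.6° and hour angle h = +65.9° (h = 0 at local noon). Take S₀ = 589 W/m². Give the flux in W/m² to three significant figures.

cos θ_z = sin φ sin δ + cos φ cos δ cos h = -0.089351 + 0.298408 = 0.209057.
Flux = S₀ · cos θ_z = 589 × 0.209057 = 123.1 W/m².

123 W/m²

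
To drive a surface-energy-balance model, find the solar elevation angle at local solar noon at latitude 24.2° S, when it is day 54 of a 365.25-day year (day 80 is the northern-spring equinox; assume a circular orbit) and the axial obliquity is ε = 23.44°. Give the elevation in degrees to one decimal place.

Solar longitude: λ_s = 360° × (54 − 80)/365.25 = -25.626°, i.e. -25.626° + 360° = 334.374°.
sin δ = sin 23.44° × sin 334.374° = -0.17204, so δ = -9.907°.
At local noon the hour angle is zero, so the zenith angle equals |φ − δ| = |-24.2° − (-9.907°)| = 14.293°.
Elevation = 90° − 14.293° = 75.7°.

75.7°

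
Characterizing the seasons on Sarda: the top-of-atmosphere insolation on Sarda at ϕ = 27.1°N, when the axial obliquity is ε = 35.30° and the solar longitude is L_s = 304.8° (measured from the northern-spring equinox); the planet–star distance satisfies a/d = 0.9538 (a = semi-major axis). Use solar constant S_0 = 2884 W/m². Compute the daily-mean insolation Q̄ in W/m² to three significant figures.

Q̄ ≈ 396 W/m²

Solar declination: sin δ = sin ε · sin L_s = sin 35.30° × sin 304.8° = -0.47451, so δ = -28.327°.
cos h₀ = −tan(+27.1°) tan(-28.327°) = 0.2759, h₀ = 1.2913 rad.
Bracket: h₀ sin ϕ sin δ + cos ϕ cos δ sin h₀ = 1.2913×0.45554×-0.47451 + 0.89021×0.88025×0.96120 = -0.279125 + 0.753203 = 0.474078.
Inverse-square distance factor (a/d)² = 0.9538² = 0.909734.
Q̄ = (S_0/π) × 0.909734 × [bracket] = (2884/π) × 0.909734 × 0.474078 = 395.9 W/m².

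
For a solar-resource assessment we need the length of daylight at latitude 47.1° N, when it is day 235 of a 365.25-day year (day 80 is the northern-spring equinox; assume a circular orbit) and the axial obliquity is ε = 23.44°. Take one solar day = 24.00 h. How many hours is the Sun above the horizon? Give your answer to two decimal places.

13.53 h

Solar longitude: λ_s = 360° × (235 − 80)/365.25 = 152.772°.
sin δ = sin 23.44° × sin 152.772° = 0.18200, so δ = +10.486°.
cos H₀ = −tan φ · tan δ = −tan(+47.1°) × tan(+10.486°) = -0.1992, so H₀ = 1.7713 rad = 101.49°.
Daylight = 2H₀/(2π) × 24.00 h = (1.7713/π) × 24.00 = 13.53 h.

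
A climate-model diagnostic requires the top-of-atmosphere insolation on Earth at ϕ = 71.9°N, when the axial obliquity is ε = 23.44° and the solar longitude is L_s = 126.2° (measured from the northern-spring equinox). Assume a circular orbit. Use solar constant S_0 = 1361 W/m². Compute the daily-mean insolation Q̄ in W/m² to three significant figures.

Q̄ ≈ 415 W/m²

Solar declination: sin δ = sin ε · sin L_s = sin 23.44° × sin 126.2° = 0.32100, so δ = +18.723°.
cos h₀ = −tan(+71.9°) tan(+18.723°) = -1.0370 ≤ −1 ⇒ polar day, h₀ = π.
Bracket: h₀ sin ϕ sin δ + cos ϕ cos δ sin h₀ = 3.1416×0.95052×0.32100 + 0.31068×0.94708×0.00000 = 0.958555 + 0.000000 = 0.958555.
Q̄ = (S_0/π) × [bracket] = (1361/π) × 0.958555 = 415.3 W/m².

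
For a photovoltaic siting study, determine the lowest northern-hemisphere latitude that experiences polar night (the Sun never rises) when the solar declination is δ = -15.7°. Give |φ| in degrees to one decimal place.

|φ| = 74.3°

Polar night requires cos H₀ = −tan φ tan δ ≥ 1, i.e. tan φ tan δ ≤ −1.
The boundary is |tan φ| · |tan δ| = 1, so |φ| = 90° − |δ| = 90° − 15.7° = 74.3° in the northern hemisphere.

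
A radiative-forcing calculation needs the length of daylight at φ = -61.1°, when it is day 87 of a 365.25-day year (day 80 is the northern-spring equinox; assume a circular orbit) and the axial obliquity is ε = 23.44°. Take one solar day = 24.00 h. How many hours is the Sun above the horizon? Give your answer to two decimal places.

Solar longitude: λ_s = 360° × (87 − 80)/365.25 = 6.899°.
sin δ = sin 23.44° × sin 6.899° = 0.04778, so δ = +2.739°.
cos H₀ = −tan φ · tan δ = −tan(-61.1°) × tan(+2.739°) = 0.0867, so H₀ = 1.4840 rad = 85.03°.
Daylight = 2H₀/(2π) × 24.00 h = (1.4840/π) × 24.00 = 11.34 h.

11.34 h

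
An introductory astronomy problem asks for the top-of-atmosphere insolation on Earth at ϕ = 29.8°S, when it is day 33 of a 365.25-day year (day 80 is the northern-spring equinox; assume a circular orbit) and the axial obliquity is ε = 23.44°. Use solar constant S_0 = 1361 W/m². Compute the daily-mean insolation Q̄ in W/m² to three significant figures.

Solar longitude: L_s = 360° × (33 − 80)/365.25 = -46.324°, i.e. -46.324° + 360° = 313.676°.
sin δ = sin 23.44° × sin 313.676° = -0.28771, so δ = -16.721°.
cos h₀ = −tan(-29.8°) tan(-16.721°) = -0.1720, h₀ = 1.7437 rad.
Bracket: h₀ sin ϕ sin δ + cos ϕ cos δ sin h₀ = 1.7437×-0.49697×-0.28771 + 0.86777×0.95772×0.98509 = 0.249320 + 0.818689 = 1.068009.
Q̄ = (S_0/π) × [bracket] = (1361/π) × 1.068009 = 462.7 W/m².

Q̄ ≈ 463 W/m²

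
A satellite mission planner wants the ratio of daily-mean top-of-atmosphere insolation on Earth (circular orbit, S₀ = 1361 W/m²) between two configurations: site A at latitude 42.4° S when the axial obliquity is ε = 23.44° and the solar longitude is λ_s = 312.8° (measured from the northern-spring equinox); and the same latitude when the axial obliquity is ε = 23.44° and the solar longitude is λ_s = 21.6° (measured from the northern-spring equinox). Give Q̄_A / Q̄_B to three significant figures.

— Configuration A (φ=-42.4°):
Solar declination: sin δ = sin ε · sin λ_s = sin 23.44° × sin 312.8° = -0.29187, so δ = -16.970°.
cos H₀ = −tan(-42.4°) tan(-16.970°) = -0.2786, H₀ = 1.8532 rad.
Bracket: H₀ sin φ sin δ + cos φ cos δ sin H₀ = 1.8532×-0.67430×-0.29187 + 0.73846×0.95646×0.96039 = 0.364724 + 0.678331 = 1.043055.
Q̄ = (S₀/π) × [bracket] = (1361/π) × 1.043055 = 451.87 W/m².
— Configuration B (φ=-42.4°):
Solar declination: sin δ = sin ε · sin λ_s = sin 23.44° × sin 21.6° = 0.14644, so δ = +8.420°.
cos H₀ = −tan(-42.4°) tan(+8.420°) = 0.1352, H₀ = 1.4352 rad.
Bracket: H₀ sin φ sin δ + cos φ cos δ sin H₀ = 1.4352×-0.67430×0.14644 + 0.73846×0.98922×0.99082 = -0.141718 + 0.723793 = 0.582075.
Q̄ = (S₀/π) × [bracket] = (1361/π) × 0.582075 = 252.17 W/m².
Ratio Q̄_A / Q̄_B = 451.87 / 252.17 = 1.792.

Q̄_A / Q̄_B ≈ 1.79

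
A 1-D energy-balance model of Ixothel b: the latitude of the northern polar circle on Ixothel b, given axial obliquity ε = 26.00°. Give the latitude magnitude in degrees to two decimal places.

64.00°

The polar circle is the lowest latitude that experiences at least one full rotation of continuous daylight at the northern-summer solstice; it lies at |φ| = 90° − ε = 90° − 26.00° = 64.00°.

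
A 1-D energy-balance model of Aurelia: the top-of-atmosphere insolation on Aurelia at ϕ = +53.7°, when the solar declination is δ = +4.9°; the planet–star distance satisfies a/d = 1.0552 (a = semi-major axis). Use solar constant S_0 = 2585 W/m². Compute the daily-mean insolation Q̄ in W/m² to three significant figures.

cos h₀ = −tan(+53.7°) tan(+4.900°) = -0.1167, h₀ = 1.6878 rad.
Bracket: h₀ sin ϕ sin δ + cos ϕ cos δ sin h₀ = 1.6878×0.80593×0.08542 + 0.59201×0.99635×0.99317 = 0.116192 + 0.585820 = 0.702012.
Inverse-square distance factor (a/d)² = 1.0552² = 1.113447.
Q̄ = (S_0/π) × 1.113447 × [bracket] = (2585/π) × 1.113447 × 0.702012 = 643.2 W/m².

Q̄ ≈ 643 W/m²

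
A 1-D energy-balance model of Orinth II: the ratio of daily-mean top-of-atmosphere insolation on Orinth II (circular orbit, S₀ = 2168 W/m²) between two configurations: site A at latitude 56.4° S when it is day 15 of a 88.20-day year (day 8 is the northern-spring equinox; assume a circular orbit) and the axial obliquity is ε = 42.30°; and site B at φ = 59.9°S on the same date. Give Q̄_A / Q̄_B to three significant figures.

— Configuration A (φ=-56.4°):
Solar longitude: λ_s = 360° × (15 − 8)/88.20 = 28.571°.
sin δ = sin 42.30° × sin 28.571° = 0.32187, so δ = +18.776°.
cos H₀ = −tan(-56.4°) tan(+18.776°) = 0.5117, H₀ = 1.0337 rad.
Bracket: H₀ sin φ sin δ + cos φ cos δ sin H₀ = 1.0337×-0.83292×0.32187 + 0.55339×0.94678×0.85917 = -0.277127 + 0.450152 = 0.173025.
Q̄ = (S₀/π) × [bracket] = (2168/π) × 0.173025 = 119.40 W/m².
— Configuration B (φ=-59.9°):
cos H₀ = −tan(-59.9°) tan(+18.776°) = 0.5865, H₀ = 0.9441 rad.
Bracket: H₀ sin φ sin δ + cos φ cos δ sin H₀ = 0.9441×-0.86515×0.32187 + 0.50151×0.94678×0.80997 = -0.262900 + 0.384590 = 0.121690.
Q̄ = (S₀/π) × [bracket] = (2168/π) × 0.121690 = 83.978 W/m².
Ratio Q̄_A / Q̄_B = 119.40 / 83.978 = 1.422.

Q̄_A / Q̄_B ≈ 1.42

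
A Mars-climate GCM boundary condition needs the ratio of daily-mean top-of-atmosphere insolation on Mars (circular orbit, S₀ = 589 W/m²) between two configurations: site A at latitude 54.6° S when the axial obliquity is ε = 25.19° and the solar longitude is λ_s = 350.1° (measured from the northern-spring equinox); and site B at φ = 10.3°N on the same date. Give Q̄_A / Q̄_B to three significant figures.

— Configuration A (φ=-54.6°):
Solar declination: sin δ = sin ε · sin λ_s = sin 25.19° × sin 350.1° = -0.07318, so δ = -4.196°.
cos H₀ = −tan(-54.6°) tan(-4.196°) = -0.1032, H₀ = 1.6742 rad.
Bracket: H₀ sin φ sin δ + cos φ cos δ sin H₀ = 1.6742×-0.81513×-0.07318 + 0.57928×0.99732×0.99466 = 0.099868 + 0.574642 = 0.674510.
Q̄ = (S₀/π) × [bracket] = (589/π) × 0.674510 = 126.46 W/m².
— Configuration B (φ=+10.3°):
cos H₀ = −tan(+10.3°) tan(-4.196°) = 0.0133, H₀ = 1.5575 rad.
Bracket: H₀ sin φ sin δ + cos φ cos δ sin H₀ = 1.5575×0.17880×-0.07318 + 0.98389×0.99732×0.99991 = -0.020379 + 0.981165 = 0.960786.
Q̄ = (S₀/π) × [bracket] = (589/π) × 0.960786 = 180.13 W/m².
Ratio Q̄_A / Q̄_B = 126.46 / 180.13 = 0.7020.

Q̄_A / Q̄_B ≈ 0.702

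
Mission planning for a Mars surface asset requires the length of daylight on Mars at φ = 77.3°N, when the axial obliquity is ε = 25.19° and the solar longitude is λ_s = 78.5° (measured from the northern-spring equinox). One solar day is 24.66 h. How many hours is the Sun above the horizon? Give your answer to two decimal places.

24.66 h

Solar declination: sin δ = sin ε · sin λ_s = sin 25.19° × sin 78.5° = 0.41708, so δ = +24.650°.
Sunrise equation: cos H₀ = −tan φ · tan δ = -2.0363 ≤ −1, so the Sun never sets (polar day) and H₀ = π.
Daylight = 2H₀/(2π) × 24.66 h = (3.1416/π) × 24.66 = 24.66 h.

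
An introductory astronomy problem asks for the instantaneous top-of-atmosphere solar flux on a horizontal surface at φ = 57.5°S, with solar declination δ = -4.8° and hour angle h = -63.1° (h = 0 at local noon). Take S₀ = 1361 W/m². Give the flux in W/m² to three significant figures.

426 W/m²

cos θ_z = sin φ sin δ + cos φ cos δ cos h = 0.070573 + 0.242240 = 0.312813.
Flux = S₀ · cos θ_z = 1361 × 0.312813 = 425.7 W/m².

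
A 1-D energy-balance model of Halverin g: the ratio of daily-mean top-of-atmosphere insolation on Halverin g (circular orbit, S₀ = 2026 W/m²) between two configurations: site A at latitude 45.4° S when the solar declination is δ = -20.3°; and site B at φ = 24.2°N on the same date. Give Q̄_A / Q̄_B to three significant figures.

Q̄_A / Q̄_B ≈ 1.70

— Configuration A (φ=-45.4°):
cos H₀ = −tan(-45.4°) tan(-20.300°) = -0.3751, H₀ = 1.9553 rad.
Bracket: H₀ sin φ sin δ + cos φ cos δ sin H₀ = 1.9553×-0.71203×-0.34694 + 0.70215×0.93789×0.92698 = 0.483021 + 0.610453 = 1.093474.
Q̄ = (S₀/π) × [bracket] = (2026/π) × 1.093474 = 705.18 W/m².
— Configuration B (φ=+24.2°):
cos H₀ = −tan(+24.2°) tan(-20.300°) = 0.1662, H₀ = 1.4038 rad.
Bracket: H₀ sin φ sin δ + cos φ cos δ sin H₀ = 1.4038×0.40992×-0.34694 + 0.91212×0.93789×0.98608 = -0.199645 + 0.843560 = 0.643915.
Q̄ = (S₀/π) × [bracket] = (2026/π) × 0.643915 = 415.26 W/m².
Ratio Q̄_A / Q̄_B = 705.18 / 415.26 = 1.698.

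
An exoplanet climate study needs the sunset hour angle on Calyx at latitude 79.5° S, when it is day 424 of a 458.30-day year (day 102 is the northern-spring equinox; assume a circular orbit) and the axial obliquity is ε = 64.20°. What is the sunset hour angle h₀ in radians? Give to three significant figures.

Solar longitude: L_s = 360° × (424 − 102)/458.30 = 252.935°.
sin δ = sin 64.20° × sin 252.935° = -0.86068, so δ = -59.393°.
Sunrise equation: cos h₀ = −tan ϕ · tan δ = -9.1207 ≤ −1, so the host star never sets (polar day) and h₀ = π.

h₀ = 3.14 rad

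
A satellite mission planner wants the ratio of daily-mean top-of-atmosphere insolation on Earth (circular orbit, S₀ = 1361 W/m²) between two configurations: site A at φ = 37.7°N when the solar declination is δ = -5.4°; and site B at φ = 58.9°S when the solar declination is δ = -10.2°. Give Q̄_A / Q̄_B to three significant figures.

Q̄_A / Q̄_B ≈ 0.909

— Configuration A (φ=+37.7°):
cos H₀ = −tan(+37.7°) tan(-5.400°) = 0.0731, H₀ = 1.4977 rad.
Bracket: H₀ sin φ sin δ + cos φ cos δ sin H₀ = 1.4977×0.61153×-0.09411 + 0.79122×0.99556×0.99733 = -0.086194 + 0.785604 = 0.699410.
Q̄ = (S₀/π) × [bracket] = (1361/π) × 0.699410 = 303.00 W/m².
— Configuration B (φ=-58.9°):
cos H₀ = −tan(-58.9°) tan(-10.200°) = -0.2983, H₀ = 1.8737 rad.
Bracket: H₀ sin φ sin δ + cos φ cos δ sin H₀ = 1.8737×-0.85627×-0.17708 + 0.51653×0.98420×0.95448 = 0.284106 + 0.485228 = 0.769334.
Q̄ = (S₀/π) × [bracket] = (1361/π) × 0.769334 = 333.29 W/m².
Ratio Q̄_A / Q̄_B = 303.00 / 333.29 = 0.9091.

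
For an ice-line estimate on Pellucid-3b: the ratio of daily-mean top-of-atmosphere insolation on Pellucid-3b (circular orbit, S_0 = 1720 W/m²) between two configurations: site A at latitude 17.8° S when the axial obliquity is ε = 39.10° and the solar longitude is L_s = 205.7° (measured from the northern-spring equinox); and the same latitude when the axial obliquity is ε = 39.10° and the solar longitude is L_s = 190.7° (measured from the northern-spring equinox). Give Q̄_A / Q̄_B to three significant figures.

Q̄_A / Q̄_B ≈ 1.05

— Configuration A (ϕ=-17.8°):
Solar declination: sin δ = sin ε · sin L_s = sin 39.10° × sin 205.7° = -0.27350, so δ = -15.873°.
cos h₀ = −tan(-17.8°) tan(-15.873°) = -0.0913, h₀ = 1.6622 rad.
Bracket: h₀ sin ϕ sin δ + cos ϕ cos δ sin h₀ = 1.6622×-0.30570×-0.27350 + 0.95213×0.96187×0.99582 = 0.138975 + 0.911997 = 1.050972.
Q̄ = (S_0/π) × [bracket] = (1720/π) × 1.050972 = 575.40 W/m².
— Configuration B (ϕ=-17.8°):
Solar declination: sin δ = sin ε · sin L_s = sin 39.10° × sin 190.7° = -0.11710, so δ = -6.725°.
cos h₀ = −tan(-17.8°) tan(-6.725°) = -0.0379, h₀ = 1.6087 rad.
Bracket: h₀ sin ϕ sin δ + cos ϕ cos δ sin h₀ = 1.6087×-0.30570×-0.11710 + 0.95213×0.99312×0.99928 = 0.057587 + 0.944899 = 1.002486.
Q̄ = (S_0/π) × [bracket] = (1720/π) × 1.002486 = 548.85 W/m².
Ratio Q̄_A / Q̄_B = 575.40 / 548.85 = 1.048.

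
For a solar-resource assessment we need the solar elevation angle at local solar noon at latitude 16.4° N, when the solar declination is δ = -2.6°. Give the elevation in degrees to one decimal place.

71.0°

At local noon the hour angle is zero, so the zenith angle equals |φ − δ| = |+16.4° − (-2.600°)| = 19.000°.
Elevation = 90° − 19.000° = 71.0°.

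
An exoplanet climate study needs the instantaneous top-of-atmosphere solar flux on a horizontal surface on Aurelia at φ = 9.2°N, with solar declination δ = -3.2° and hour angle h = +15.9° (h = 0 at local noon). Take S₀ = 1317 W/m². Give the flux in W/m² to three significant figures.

cos θ_z = sin φ sin δ + cos φ cos δ cos h = -0.008925 + 0.947889 = 0.938964.
Flux = S₀ · cos θ_z = 1317 × 0.938964 = 1237 W/m².

1.24e+03 W/m²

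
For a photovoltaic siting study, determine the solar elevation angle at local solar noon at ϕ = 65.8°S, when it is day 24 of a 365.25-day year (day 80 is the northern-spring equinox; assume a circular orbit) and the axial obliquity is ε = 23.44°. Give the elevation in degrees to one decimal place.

43.3°

Solar longitude: L_s = 360° × (24 − 80)/365.25 = -55.195°, i.e. -55.195° + 360° = 304.805°.
sin δ = sin 23.44° × sin 304.805° = -0.32662, so δ = -19.064°.
At local noon the hour angle is zero, so the zenith angle equals |ϕ − δ| = |-65.8° − (-19.064°)| = 46.736°.
Elevation = 90° − 46.736° = 43.3°.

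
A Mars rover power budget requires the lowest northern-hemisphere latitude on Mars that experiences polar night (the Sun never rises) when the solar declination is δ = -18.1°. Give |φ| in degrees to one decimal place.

Polar night requires cos H₀ = −tan φ tan δ ≥ 1, i.e. tan φ tan δ ≤ −1.
The boundary is |tan φ| · |tan δ| = 1, so |φ| = 90° − |δ| = 90° − 18.1° = 71.9° in the northern hemisphere.

|φ| = 71.9°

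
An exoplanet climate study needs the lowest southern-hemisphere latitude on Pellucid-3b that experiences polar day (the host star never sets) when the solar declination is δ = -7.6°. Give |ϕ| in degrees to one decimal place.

|ϕ| = 82.4°

Polar day requires cos h₀ = −tan ϕ tan δ ≤ −1, i.e. tan ϕ tan δ ≥ 1.
The boundary is |tan ϕ| · |tan δ| = 1, so |ϕ| = 90° − |δ| = 90° − 7.6° = 82.4° in the southern hemisphere.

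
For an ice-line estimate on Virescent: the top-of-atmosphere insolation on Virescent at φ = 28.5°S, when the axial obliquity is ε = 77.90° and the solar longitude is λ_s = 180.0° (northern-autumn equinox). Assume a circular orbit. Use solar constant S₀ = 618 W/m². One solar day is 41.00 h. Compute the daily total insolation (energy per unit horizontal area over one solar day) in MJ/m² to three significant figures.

Solar declination: sin δ = sin ε · sin λ_s = sin 77.90° × sin 180.0° = 0.00000, so δ = +0.000°.
cos H₀ = −tan(-28.5°) tan(+0.000°) = 0.0000, H₀ = 1.5708 rad.
Bracket: H₀ sin φ sin δ + cos φ cos δ sin H₀ = 1.5708×-0.47716×0.00000 + 0.87882×1.00000×1.00000 = -0.000000 + 0.878820 = 0.878820.
Q̄ = (S₀/π) × [bracket] = (618/π) × 0.878820 = 172.88 W/m².
Daily total = Q̄ × 41.00 h × 3600 s/h = 172.88 × 41.00 × 3600 / 10⁶ = 25.52 MJ/m².

25.5 MJ/m²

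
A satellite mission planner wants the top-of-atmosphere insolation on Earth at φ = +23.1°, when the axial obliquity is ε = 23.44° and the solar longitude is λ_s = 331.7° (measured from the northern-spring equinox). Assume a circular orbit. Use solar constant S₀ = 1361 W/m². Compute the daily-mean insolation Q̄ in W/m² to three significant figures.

Solar declination: sin δ = sin ε · sin λ_s = sin 23.44° × sin 331.7° = -0.18859, so δ = -10.870°.
cos H₀ = −tan(+23.1°) tan(-10.870°) = 0.0819, H₀ = 1.4888 rad.
Bracket: H₀ sin φ sin δ + cos φ cos δ sin H₀ = 1.4888×0.39234×-0.18859 + 0.91982×0.98206×0.99664 = -0.110158 + 0.900283 = 0.790125.
Q̄ = (S₀/π) × [bracket] = (1361/π) × 0.790125 = 342.3 W/m².

Q̄ ≈ 342 W/m²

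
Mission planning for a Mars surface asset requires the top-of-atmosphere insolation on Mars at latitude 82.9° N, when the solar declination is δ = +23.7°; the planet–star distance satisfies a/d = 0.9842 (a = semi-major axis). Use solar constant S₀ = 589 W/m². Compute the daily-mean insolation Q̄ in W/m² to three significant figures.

Q̄ ≈ 228 W/m²

cos H₀ = −tan(+82.9°) tan(+23.700°) = -3.5243 ≤ −1 ⇒ polar day, H₀ = π.
Bracket: H₀ sin φ sin δ + cos φ cos δ sin H₀ = 3.1416×0.99233×0.40195 + 0.12360×0.91566×0.00000 = 1.253081 + 0.000000 = 1.253081.
Inverse-square distance factor (a/d)² = 0.9842² = 0.968650.
Q̄ = (S₀/π) × 0.968650 × [bracket] = (589/π) × 0.968650 × 1.253081 = 227.6 W/m².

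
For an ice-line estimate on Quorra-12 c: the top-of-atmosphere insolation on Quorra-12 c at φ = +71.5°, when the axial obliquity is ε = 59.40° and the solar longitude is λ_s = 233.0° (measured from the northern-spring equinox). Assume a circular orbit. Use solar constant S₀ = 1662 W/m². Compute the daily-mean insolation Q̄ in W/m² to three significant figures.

Solar declination: sin δ = sin ε · sin λ_s = sin 59.40° × sin 233.0° = -0.68742, so δ = -43.426°.
cos H₀ = −tan(+71.5°) tan(-43.426°) = 2.8288 ≥ 1 ⇒ polar night, H₀ = 0 and Q̄ = 0.

Q̄ ≈ 0.00 W/m²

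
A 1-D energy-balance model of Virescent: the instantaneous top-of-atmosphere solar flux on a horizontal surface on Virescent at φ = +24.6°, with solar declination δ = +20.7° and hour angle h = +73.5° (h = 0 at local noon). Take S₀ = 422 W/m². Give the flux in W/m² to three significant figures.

cos θ_z = sin φ sin δ + cos φ cos δ cos h = 0.147145 + 0.241566 = 0.388711.
Flux = S₀ · cos θ_z = 422 × 0.388711 = 164.0 W/m².

164 W/m²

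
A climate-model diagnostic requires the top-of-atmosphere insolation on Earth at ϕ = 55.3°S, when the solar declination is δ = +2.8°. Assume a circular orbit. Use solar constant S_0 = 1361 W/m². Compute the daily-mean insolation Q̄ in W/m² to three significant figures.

cos h₀ = −tan(-55.3°) tan(+2.800°) = 0.0706, h₀ = 1.5001 rad.
Bracket: h₀ sin ϕ sin δ + cos ϕ cos δ sin h₀ = 1.5001×-0.82214×0.04885 + 0.56928×0.99881×0.99750 = -0.060246 + 0.567181 = 0.506935.
Q̄ = (S_0/π) × [bracket] = (1361/π) × 0.506935 = 219.6 W/m².

Q̄ ≈ 220 W/m²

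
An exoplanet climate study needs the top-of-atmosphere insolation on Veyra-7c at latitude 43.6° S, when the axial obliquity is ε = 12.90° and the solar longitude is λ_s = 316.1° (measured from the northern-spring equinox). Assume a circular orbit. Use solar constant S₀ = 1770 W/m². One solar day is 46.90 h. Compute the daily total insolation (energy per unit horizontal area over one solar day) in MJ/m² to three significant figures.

84.8 MJ/m²

Solar declination: sin δ = sin ε · sin λ_s = sin 12.90° × sin 316.1° = -0.15480, so δ = -8.905°.
cos H₀ = −tan(-43.6°) tan(-8.905°) = -0.1492, H₀ = 1.7206 rad.
Bracket: H₀ sin φ sin δ + cos φ cos δ sin H₀ = 1.7206×-0.68962×-0.15480 + 0.72417×0.98795×0.98880 = 0.183680 + 0.707431 = 0.891111.
Q̄ = (S₀/π) × [bracket] = (1770/π) × 0.891111 = 502.06 W/m².
Daily total = Q̄ × 46.90 h × 3600 s/h = 502.06 × 46.90 × 3600 / 10⁶ = 84.77 MJ/m².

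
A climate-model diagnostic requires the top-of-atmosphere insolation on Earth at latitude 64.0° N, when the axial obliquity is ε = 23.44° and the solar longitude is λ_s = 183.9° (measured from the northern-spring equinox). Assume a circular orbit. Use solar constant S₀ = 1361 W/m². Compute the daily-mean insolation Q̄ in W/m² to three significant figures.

Solar declination: sin δ = sin ε · sin λ_s = sin 23.44° × sin 183.9° = -0.02706, so δ = -1.550°.
cos H₀ = −tan(+64.0°) tan(-1.550°) = 0.0555, H₀ = 1.5153 rad.
Bracket: H₀ sin φ sin δ + cos φ cos δ sin H₀ = 1.5153×0.89879×-0.02706 + 0.43837×0.99963×0.99846 = -0.036854 + 0.437533 = 0.400679.
Q̄ = (S₀/π) × [bracket] = (1361/π) × 0.400679 = 173.6 W/m².

Q̄ ≈ 174 W/m²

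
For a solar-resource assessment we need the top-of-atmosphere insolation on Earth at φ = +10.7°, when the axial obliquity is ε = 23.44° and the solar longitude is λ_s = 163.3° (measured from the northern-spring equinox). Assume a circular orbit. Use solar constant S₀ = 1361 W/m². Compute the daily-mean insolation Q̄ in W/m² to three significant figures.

Solar declination: sin δ = sin ε · sin λ_s = sin 23.44° × sin 163.3° = 0.11431, so δ = +6.564°.
cos H₀ = −tan(+10.7°) tan(+6.564°) = -0.0217, H₀ = 1.5925 rad.
Bracket: H₀ sin φ sin δ + cos φ cos δ sin H₀ = 1.5925×0.18567×0.11431 + 0.98261×0.99345×0.99976 = 0.033799 + 0.975940 = 1.009739.
Q̄ = (S₀/π) × [bracket] = (1361/π) × 1.009739 = 437.4 W/m².

Q̄ ≈ 437 W/m²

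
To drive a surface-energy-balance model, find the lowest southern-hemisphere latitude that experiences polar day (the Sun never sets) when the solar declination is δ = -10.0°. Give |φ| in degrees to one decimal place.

Polar day requires cos H₀ = −tan φ tan δ ≤ −1, i.e. tan φ tan δ ≥ 1.
The boundary is |tan φ| · |tan δ| = 1, so |φ| = 90° − |δ| = 90° − 10.0° = 80.0° in the southern hemisphere.

|φ| = 80.0°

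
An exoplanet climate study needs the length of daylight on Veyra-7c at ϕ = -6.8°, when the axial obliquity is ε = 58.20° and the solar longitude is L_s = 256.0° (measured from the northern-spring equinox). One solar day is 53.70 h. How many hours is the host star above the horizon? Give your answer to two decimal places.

29.84 h

Solar declination: sin δ = sin ε · sin L_s = sin 58.20° × sin 256.0° = -0.82465, so δ = -55.553°.
cos h₀ = −tan ϕ · tan δ = −tan(-6.8°) × tan(-55.553°) = -0.1738, so h₀ = 1.7455 rad = 100.01°.
Daylight = 2h₀/(2π) × 53.70 h = (1.7455/π) × 53.70 = 29.84 h.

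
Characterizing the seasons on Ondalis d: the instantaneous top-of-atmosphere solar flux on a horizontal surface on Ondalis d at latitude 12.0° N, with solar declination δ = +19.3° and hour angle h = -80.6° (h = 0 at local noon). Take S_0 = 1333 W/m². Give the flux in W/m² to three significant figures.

293 W/m²

cos θ_z = sin ϕ sin δ + cos ϕ cos δ cos h = 0.068718 + 0.150779 = 0.219497.
Flux = S_0 · cos θ_z = 1333 × 0.219497 = 292.6 W/m².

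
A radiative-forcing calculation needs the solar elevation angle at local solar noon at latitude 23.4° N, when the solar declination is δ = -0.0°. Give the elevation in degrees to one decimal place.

At local noon the hour angle is zero, so the zenith angle equals |φ − δ| = |+23.4° − (-0.000°)| = 23.400°.
Elevation = 90° − 23.400° = 66.6°.

66.6°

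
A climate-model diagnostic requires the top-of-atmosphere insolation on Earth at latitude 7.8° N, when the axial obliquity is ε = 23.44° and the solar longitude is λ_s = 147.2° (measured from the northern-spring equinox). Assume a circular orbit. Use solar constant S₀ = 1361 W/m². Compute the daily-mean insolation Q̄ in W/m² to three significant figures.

Solar declination: sin δ = sin ε · sin λ_s = sin 23.44° × sin 147.2° = 0.21549, so δ = +12.444°.
cos H₀ = −tan(+7.8°) tan(+12.444°) = -0.0302, H₀ = 1.6010 rad.
Bracket: H₀ sin φ sin δ + cos φ cos δ sin H₀ = 1.6010×0.13572×0.21549 + 0.99075×0.97651×0.99954 = 0.046823 + 0.967032 = 1.013855.
Q̄ = (S₀/π) × [bracket] = (1361/π) × 1.013855 = 439.2 W/m².

Q̄ ≈ 439 W/m²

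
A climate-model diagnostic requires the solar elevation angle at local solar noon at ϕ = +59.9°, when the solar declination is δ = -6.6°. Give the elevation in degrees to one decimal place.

At local noon the hour angle is zero, so the zenith angle equals |ϕ − δ| = |+59.9° − (-6.600°)| = 66.500°.
Elevation = 90° − 66.500° = 23.5°.

23.5°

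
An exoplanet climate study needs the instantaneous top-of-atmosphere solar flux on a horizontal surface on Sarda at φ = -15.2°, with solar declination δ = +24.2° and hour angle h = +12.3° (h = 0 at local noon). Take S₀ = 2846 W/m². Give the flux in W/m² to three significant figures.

2.14e+03 W/m²

cos θ_z = sin φ sin δ + cos φ cos δ cos h = -0.107477 + 0.860006 = 0.752529.
Flux = S₀ · cos θ_z = 2846 × 0.752529 = 2142 W/m².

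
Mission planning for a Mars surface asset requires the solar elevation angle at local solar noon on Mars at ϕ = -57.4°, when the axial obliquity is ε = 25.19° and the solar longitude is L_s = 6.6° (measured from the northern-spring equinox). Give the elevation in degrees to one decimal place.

29.8°

Solar declination: sin δ = sin ε · sin L_s = sin 25.19° × sin 6.6° = 0.04892, so δ = +2.804°.
At local noon the hour angle is zero, so the zenith angle equals |ϕ − δ| = |-57.4° − (+2.804°)| = 60.204°.
Elevation = 90° − 60.204° = 29.8°.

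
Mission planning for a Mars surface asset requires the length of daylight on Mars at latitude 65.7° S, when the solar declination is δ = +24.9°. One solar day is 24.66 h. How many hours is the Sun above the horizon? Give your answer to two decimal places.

cos H₀ = −tan φ · tan δ = 1.0281 ≥ 1, so the Sun never rises (polar night) and H₀ = 0.
Daylight = 2H₀/(2π) × 24.66 h = (0.0000/π) × 24.66 = 0.00 h.

0.00 h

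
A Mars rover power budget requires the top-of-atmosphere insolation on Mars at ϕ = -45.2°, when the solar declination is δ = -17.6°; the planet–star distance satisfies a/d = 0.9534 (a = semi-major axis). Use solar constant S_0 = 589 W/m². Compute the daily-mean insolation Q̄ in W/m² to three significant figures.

Q̄ ≈ 178 W/m²

cos h₀ = −tan(-45.2°) tan(-17.600°) = -0.3194, h₀ = 1.8959 rad.
Bracket: h₀ sin ϕ sin δ + cos ϕ cos δ sin h₀ = 1.8959×-0.70957×-0.30237 + 0.70463×0.95319×0.94761 = 0.406770 + 0.636459 = 1.043229.
Inverse-square distance factor (a/d)² = 0.9534² = 0.908972.
Q̄ = (S_0/π) × 0.908972 × [bracket] = (589/π) × 0.908972 × 1.043229 = 177.8 W/m².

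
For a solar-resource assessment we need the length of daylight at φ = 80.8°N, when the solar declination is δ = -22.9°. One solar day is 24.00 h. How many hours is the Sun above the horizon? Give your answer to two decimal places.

0.00 h

cos H₀ = −tan φ · tan δ = 2.6081 ≥ 1, so the Sun never rises (polar night) and H₀ = 0.
Daylight = 2H₀/(2π) × 24.00 h = (0.0000/π) × 24.00 = 0.00 h.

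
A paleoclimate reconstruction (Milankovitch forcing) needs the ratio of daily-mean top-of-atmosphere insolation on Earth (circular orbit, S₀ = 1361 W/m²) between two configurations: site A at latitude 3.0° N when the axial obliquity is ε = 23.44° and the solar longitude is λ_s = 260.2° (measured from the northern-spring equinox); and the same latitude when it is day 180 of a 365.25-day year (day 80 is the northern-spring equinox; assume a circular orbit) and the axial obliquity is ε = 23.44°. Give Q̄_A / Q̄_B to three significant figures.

Q̄_A / Q̄_B ≈ 0.933

— Configuration A (φ=+3.0°):
Solar declination: sin δ = sin ε · sin λ_s = sin 23.44° × sin 260.2° = -0.39198, so δ = -23.078°.
cos H₀ = −tan(+3.0°) tan(-23.078°) = 0.0223, H₀ = 1.5485 rad.
Bracket: H₀ sin φ sin δ + cos φ cos δ sin H₀ = 1.5485×0.05234×-0.39198 + 0.99863×0.91997×0.99975 = -0.031769 + 0.918480 = 0.886711.
Q̄ = (S₀/π) × [bracket] = (1361/π) × 0.886711 = 384.14 W/m².
— Configuration B (φ=+3.0°):
Solar longitude: λ_s = 360° × (180 − 80)/365.25 = 98.563°.
sin δ = sin 23.44° × sin 98.563° = 0.39335, so δ = +23.163°.
cos H₀ = −tan(+3.0°) tan(+23.163°) = -0.0224, H₀ = 1.5932 rad.
Bracket: H₀ sin φ sin δ + cos φ cos δ sin H₀ = 1.5932×0.05234×0.39335 + 0.99863×0.91939×0.99975 = 0.032801 + 0.917901 = 0.950702.
Q̄ = (S₀/π) × [bracket] = (1361/π) × 0.950702 = 411.86 W/m².
Ratio Q̄_A / Q̄_B = 384.14 / 411.86 = 0.9327.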